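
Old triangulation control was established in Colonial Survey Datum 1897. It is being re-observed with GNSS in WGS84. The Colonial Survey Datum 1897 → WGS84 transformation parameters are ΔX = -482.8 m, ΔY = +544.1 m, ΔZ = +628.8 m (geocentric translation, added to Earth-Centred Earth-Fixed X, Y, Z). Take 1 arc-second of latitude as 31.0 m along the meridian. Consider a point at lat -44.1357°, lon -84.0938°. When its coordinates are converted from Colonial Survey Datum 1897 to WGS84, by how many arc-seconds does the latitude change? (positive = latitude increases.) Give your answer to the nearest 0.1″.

sin φ = -0.696360, cos φ = 0.717693, sin λ = -0.994692, cos λ = 0.102900.
North component: ΔN = −sin φ cos λ·ΔX − sin φ sin λ·ΔY + cos φ·ΔZ = −(-0.696360)(0.102900)(-482.8) − (-0.696360)(-0.994692)(544.1) + (0.717693)(628.8) = 39.81 m.
1° of latitude spans 3600 × 31.00 = 111600 m, so Δφ = 39.81 / 111600 × 3600 = 1.284″.

Δφ = 1.3″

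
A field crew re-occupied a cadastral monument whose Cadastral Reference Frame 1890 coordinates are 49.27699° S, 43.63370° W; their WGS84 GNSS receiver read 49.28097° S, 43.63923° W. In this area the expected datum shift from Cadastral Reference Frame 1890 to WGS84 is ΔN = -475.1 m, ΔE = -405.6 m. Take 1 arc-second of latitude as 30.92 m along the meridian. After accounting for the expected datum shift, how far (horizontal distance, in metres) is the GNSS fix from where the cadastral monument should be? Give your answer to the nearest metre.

Observed coordinate differences: Δφ = -0.00398°, Δλ = -0.00553°.
Converting to metres (1° lat = 111312 m, cos φ = 0.652403): observed ΔN = -443.0 m, observed ΔE = -401.6 m.
Subtracting the expected shift leaves a residual of -443.0 − (-475.1) = 32.1 m north and -401.6 − (-405.6) = 4.0 m east.
Residual distance = √(32.1² + 4.0²) = 32.3 m.

32 m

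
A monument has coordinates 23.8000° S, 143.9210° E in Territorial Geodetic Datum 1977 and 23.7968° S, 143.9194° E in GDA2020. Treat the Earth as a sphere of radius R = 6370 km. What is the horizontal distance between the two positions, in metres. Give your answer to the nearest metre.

Δφ = -23.7968° − -23.8000° = +0.0032°; Δλ = 143.9194° − 143.9210° = -0.0016°.
1° along a meridian = πR/180 = 111177 m.
ΔN = Δφ × 111177 = 355.8 m; ΔE = Δλ × 111177 × cos(-23.8000°) = -0.0016 × 111177 × 0.914960 = -162.8 m.
Distance = √(ΔE² + ΔN²) = √((-162.8)² + 355.8²) = 391.2 m.

391 m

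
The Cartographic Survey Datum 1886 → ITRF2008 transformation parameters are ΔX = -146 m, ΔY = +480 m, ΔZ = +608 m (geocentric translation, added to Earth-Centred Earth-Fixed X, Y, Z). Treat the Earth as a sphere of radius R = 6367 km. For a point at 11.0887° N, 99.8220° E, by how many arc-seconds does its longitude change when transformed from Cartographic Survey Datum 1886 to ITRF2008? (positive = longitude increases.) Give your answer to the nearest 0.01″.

sin φ = 0.192328, cos φ = 0.981331, sin λ = 0.985342, cos λ = -0.170588.
East component: ΔE = −sin λ·ΔX + cos λ·ΔY = −(0.985342)(-146) + (-0.170588)(480) = 61.98 m.
1° of latitude spans πR/180 = 111125 m; at latitude φ, 1° of longitude spans that × cos φ = 109050.5 m, so Δλ = 61.98 / 109050.5 × 3600 = 2.046″.

Δλ = 2.05″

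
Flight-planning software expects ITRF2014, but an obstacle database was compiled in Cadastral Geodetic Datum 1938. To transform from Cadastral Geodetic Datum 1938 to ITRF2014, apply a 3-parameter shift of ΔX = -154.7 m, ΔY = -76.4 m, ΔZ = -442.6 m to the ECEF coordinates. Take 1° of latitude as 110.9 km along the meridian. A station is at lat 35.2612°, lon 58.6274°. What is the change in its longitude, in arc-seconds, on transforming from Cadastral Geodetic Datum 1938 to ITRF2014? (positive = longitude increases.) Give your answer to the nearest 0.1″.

sin φ = 0.577305, cos φ = 0.816529, sin λ = 0.853800, cos λ = 0.520601.
East component: ΔE = −sin λ·ΔX + cos λ·ΔY = −(0.853800)(-154.7) + (0.520601)(-76.4) = 92.31 m.
1° of latitude spans 110900 m; at latitude φ, 1° of longitude spans that × cos φ = 90553.0 m, so Δλ = 92.31 / 90553.0 × 3600 = 3.670″.

Δλ = 3.7″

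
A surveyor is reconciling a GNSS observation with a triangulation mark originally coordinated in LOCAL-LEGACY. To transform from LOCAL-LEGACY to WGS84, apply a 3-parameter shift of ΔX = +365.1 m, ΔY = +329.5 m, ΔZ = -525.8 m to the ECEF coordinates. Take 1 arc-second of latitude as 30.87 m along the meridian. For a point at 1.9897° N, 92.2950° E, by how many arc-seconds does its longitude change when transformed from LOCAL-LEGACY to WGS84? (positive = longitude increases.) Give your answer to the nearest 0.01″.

Δλ = -12.25″

sin φ = 0.034720, cos φ = 0.999397, sin λ = 0.999198, cos λ = -0.040045.
East component: ΔE = −sin λ·ΔX + cos λ·ΔY = −(0.999198)(365.1) + (-0.040045)(329.5) = -378.00 m.
1° of latitude spans 3600 × 30.87 = 111132 m; at latitude φ, 1° of longitude spans that × cos φ = 111065.0 m, so Δλ = -378.00 / 111065.0 × 3600 = -12.252″.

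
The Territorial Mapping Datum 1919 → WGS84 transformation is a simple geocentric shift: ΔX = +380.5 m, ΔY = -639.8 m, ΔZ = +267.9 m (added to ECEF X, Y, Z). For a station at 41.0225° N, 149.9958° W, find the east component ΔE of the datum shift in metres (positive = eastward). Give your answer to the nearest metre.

The local east axis at (φ, λ) is (−sin λ, cos λ, 0), so ΔE = −sin(-149.9958°)·380.5 + cos(-149.9958°)·(-639.8) = 744.33 m.

ΔE = 744 m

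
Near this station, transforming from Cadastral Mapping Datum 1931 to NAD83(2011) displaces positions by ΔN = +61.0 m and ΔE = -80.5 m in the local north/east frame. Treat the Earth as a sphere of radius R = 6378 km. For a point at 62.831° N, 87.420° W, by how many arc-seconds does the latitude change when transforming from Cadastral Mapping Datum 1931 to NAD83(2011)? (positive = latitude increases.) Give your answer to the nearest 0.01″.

On a sphere of radius R, 1 rad of latitude = R, so Δφ = ΔN / R = 61.0 / 6378000 = 9.5641e-06 rad = 1.973″.

Δφ = 1.97″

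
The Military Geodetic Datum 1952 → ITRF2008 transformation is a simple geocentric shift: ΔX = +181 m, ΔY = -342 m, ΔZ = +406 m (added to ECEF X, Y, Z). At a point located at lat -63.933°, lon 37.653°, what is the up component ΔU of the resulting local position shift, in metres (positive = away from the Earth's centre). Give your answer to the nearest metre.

The local up (radial) axis is (cos φ cos λ, cos φ sin λ, sin φ), giving ΔU = 62.970 − 91.804 − 364.702 = -393.54 m.

ΔU = -394 m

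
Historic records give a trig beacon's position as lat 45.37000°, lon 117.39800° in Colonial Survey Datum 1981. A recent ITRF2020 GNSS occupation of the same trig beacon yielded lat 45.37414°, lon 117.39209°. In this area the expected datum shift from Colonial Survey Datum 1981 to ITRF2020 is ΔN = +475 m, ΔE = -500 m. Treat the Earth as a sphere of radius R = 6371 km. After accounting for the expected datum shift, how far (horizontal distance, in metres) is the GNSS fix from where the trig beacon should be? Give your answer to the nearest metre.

41 m

Observed coordinate differences: Δφ = +0.00414°, Δλ = -0.00591°.
Converting to metres (1° lat = 111195 m, cos φ = 0.702526): observed ΔN = 460.3 m, observed ΔE = -461.7 m.
Subtracting the expected shift leaves a residual of 460.3 − (475) = -14.7 m north and -461.7 − (-500) = 38.3 m east.
Residual distance = √((-14.7)² + 38.3²) = 41.0 m.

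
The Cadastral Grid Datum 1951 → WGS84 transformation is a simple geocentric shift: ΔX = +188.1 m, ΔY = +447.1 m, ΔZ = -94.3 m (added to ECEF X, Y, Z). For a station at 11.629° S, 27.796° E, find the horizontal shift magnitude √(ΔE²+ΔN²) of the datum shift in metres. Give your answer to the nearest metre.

308 m

At φ = -11.629°, λ = 27.796°: sin φ = -0.201574, cos φ = 0.979473, sin λ = 0.466325, cos λ = 0.884614.
ΔE = −sin λ·ΔX + cos λ·ΔY = −(0.466325)·(188.1) + (0.884614)·(447.1) = 307.79 m.
ΔN = −sin φ cos λ·ΔX − sin φ sin λ·ΔY + cos φ·ΔZ = −(-0.201574)(0.884614)(188.1) − (-0.201574)(0.466325)(447.1) + (0.979473)(-94.3) = -16.80 m.
Horizontal magnitude = √(ΔE² + ΔN²) = √(307.79² + (-16.80)²) = 308.25 m.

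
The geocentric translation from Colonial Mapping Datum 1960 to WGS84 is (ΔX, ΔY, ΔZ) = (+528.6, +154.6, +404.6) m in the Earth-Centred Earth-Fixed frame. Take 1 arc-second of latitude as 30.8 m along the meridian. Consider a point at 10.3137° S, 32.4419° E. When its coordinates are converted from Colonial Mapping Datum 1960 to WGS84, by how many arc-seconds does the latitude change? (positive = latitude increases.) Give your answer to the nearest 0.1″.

Δφ = 16.0″

sin φ = -0.179037, cos φ = 0.983842, sin λ = 0.536444, cos λ = 0.843936.
North component: ΔN = −sin φ cos λ·ΔX − sin φ sin λ·ΔY + cos φ·ΔZ = −(-0.179037)(0.843936)(528.6) − (-0.179037)(0.536444)(154.6) + (0.983842)(404.6) = 492.78 m.
1° of latitude spans 3600 × 30.80 = 110880 m, so Δφ = 492.78 / 110880 × 3600 = 15.999″.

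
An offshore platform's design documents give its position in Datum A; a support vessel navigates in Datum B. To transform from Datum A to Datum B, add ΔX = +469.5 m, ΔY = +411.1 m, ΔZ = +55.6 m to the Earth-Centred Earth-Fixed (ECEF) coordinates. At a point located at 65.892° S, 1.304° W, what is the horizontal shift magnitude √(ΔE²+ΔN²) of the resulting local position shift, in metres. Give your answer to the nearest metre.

At φ = -65.892°, λ = -1.304°: sin φ = -0.912777, cos φ = 0.408458, sin λ = -0.022757, cos λ = 0.999741.
ΔE = −sin λ·ΔX + cos λ·ΔY = −(-0.022757)·(469.5) + (0.999741)·(411.1) = 421.68 m.
ΔN = −sin φ cos λ·ΔX − sin φ sin λ·ΔY + cos φ·ΔZ = −(-0.912777)(0.999741)(469.5) − (-0.912777)(-0.022757)(411.1) + (0.408458)(55.6) = 442.61 m.
Horizontal magnitude = √(ΔE² + ΔN²) = √(421.68² + 442.61²) = 611.32 m.

611 m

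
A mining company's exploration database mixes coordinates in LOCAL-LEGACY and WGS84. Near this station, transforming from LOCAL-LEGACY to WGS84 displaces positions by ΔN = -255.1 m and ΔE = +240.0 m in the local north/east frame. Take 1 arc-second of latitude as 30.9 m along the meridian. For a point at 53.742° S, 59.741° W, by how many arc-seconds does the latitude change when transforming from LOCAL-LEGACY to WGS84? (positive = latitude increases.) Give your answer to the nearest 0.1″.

Δφ = -8.3″

1″ of latitude = 30.90 m, so Δφ = -255.1 / 30.90 = -8.256″.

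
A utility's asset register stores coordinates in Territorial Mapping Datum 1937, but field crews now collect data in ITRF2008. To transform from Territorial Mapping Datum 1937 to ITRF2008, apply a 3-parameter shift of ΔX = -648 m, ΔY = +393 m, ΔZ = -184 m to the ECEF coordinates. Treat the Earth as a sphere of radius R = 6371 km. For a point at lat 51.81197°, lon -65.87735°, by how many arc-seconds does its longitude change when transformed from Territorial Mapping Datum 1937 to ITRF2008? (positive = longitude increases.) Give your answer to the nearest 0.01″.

sin φ = 0.785986, cos φ = 0.618244, sin λ = -0.912673, cos λ = 0.408691.
East component: ΔE = −sin λ·ΔX + cos λ·ΔY = −(-0.912673)(-648) + (0.408691)(393) = -430.80 m.
1° of latitude spans πR/180 = 111195 m; at latitude φ, 1° of longitude spans that × cos φ = 68745.6 m, so Δλ = -430.80 / 68745.6 × 3600 = -22.559″.

Δλ = -22.56″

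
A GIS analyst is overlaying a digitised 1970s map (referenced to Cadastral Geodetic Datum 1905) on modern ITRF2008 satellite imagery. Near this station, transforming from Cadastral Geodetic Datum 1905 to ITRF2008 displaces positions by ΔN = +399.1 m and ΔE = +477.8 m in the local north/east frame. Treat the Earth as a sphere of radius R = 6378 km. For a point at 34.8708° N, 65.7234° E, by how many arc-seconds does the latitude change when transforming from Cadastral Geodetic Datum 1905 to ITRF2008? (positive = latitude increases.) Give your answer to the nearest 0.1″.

On a sphere of radius R, 1 rad of latitude = R, so Δφ = ΔN / R = 399.1 / 6378000 = 6.2574e-05 rad = 12.907″.

Δφ = 12.9″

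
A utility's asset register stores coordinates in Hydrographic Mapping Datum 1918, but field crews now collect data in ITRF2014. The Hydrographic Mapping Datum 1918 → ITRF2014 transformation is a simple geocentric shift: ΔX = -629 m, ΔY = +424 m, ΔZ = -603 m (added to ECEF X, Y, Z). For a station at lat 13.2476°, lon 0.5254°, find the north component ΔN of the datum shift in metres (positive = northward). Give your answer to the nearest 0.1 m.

The local north axis is (−sin φ cos λ, −sin φ sin λ, cos φ), giving ΔN = 144.135 − 0.891 − 586.953 = -443.71 m.

ΔN = -443.7 m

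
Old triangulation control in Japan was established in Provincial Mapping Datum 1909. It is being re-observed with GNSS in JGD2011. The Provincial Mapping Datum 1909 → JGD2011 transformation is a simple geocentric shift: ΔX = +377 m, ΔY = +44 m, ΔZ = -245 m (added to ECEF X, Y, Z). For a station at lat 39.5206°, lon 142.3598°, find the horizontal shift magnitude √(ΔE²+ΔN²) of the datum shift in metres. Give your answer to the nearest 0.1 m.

At φ = 39.5206°, λ = 142.3598°: sin φ = 0.636356, cos φ = 0.771396, sin λ = 0.610701, cos λ = -0.791861.
ΔE = −sin λ·ΔX + cos λ·ΔY = −(0.610701)·(377) + (-0.791861)·(44) = -265.08 m.
ΔN = −sin φ cos λ·ΔX − sin φ sin λ·ΔY + cos φ·ΔZ = −(0.636356)(-0.791861)(377) − (0.636356)(0.610701)(44) + (0.771396)(-245) = -16.12 m.
Horizontal magnitude = √(ΔE² + ΔN²) = √((-265.08)² + (-16.12)²) = 265.57 m.

265.6 m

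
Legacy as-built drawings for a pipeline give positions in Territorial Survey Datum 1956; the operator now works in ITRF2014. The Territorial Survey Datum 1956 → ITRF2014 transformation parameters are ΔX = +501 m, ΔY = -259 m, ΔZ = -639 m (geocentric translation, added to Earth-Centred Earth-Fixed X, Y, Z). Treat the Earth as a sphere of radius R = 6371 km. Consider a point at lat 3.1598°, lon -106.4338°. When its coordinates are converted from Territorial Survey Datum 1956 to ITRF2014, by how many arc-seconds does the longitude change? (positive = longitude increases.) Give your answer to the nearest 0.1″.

sin φ = 0.055121, cos φ = 0.998480, sin λ = -0.959147, cos λ = -0.282907.
East component: ΔE = −sin λ·ΔX + cos λ·ΔY = −(-0.959147)(501) + (-0.282907)(-259) = 553.81 m.
1° of latitude spans πR/180 = 111195 m; at latitude φ, 1° of longitude spans that × cos φ = 111025.9 m, so Δλ = 553.81 / 111025.9 × 3600 = 17.957″.

Δλ = 18.0″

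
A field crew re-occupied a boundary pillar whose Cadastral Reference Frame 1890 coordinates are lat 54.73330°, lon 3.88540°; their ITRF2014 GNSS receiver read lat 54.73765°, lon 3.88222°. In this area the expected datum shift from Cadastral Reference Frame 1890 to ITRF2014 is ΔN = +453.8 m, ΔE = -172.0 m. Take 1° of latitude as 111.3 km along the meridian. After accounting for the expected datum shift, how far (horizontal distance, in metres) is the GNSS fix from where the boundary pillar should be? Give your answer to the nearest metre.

44 m

Observed coordinate differences: Δφ = +0.00435°, Δλ = -0.00318°.
Converting to metres (1° lat = 111300 m, cos φ = 0.577383): observed ΔN = 484.2 m, observed ΔE = -204.4 m.
Subtracting the expected shift leaves a residual of 484.2 − (453.8) = 30.4 m north and -204.4 − (-172.0) = -32.4 m east.
Residual distance = √(30.4² + (-32.4)²) = 44.4 m.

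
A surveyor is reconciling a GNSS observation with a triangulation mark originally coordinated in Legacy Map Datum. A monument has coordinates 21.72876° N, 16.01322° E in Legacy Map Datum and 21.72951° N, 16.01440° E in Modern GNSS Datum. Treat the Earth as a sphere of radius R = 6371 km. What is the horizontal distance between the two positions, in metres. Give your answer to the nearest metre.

148 m

Δφ = 21.72951° − 21.72876° = +0.00075°; Δλ = 16.01440° − 16.01322° = +0.00118°.
1° along a meridian = πR/180 = 111195 m.
ΔN = Δφ × 111195 = 83.4 m; ΔE = Δλ × 111195 × cos(21.72876°) = +0.00118 × 111195 × 0.928947 = 121.9 m.
Distance = √(ΔE² + ΔN²) = √(121.9² + 83.4²) = 147.7 m.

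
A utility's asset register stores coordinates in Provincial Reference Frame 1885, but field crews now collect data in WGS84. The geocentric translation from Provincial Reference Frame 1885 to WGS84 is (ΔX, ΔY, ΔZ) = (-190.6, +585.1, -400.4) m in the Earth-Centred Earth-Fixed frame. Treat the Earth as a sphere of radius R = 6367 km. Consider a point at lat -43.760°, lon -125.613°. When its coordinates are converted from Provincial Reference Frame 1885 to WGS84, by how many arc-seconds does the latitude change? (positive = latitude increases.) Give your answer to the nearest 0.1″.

Δφ = -17.5″

sin φ = -0.691639, cos φ = 0.722243, sin λ = -0.812969, cos λ = -0.582307.
North component: ΔN = −sin φ cos λ·ΔX − sin φ sin λ·ΔY + cos φ·ΔZ = −(-0.691639)(-0.582307)(-190.6) − (-0.691639)(-0.812969)(585.1) + (0.722243)(-400.4) = -541.41 m.
1° of latitude spans πR/180 = 111125 m, so Δφ = -541.41 / 111125 × 3600 = -17.540″.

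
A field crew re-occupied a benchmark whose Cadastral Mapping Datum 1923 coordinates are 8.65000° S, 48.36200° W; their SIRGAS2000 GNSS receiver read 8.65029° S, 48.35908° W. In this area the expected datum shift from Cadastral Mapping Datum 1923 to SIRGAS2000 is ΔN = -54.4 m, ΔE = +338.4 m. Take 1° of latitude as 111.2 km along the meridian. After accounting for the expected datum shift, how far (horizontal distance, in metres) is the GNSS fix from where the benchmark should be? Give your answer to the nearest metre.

Observed coordinate differences: Δφ = -0.00029°, Δλ = +0.00292°.
Converting to metres (1° lat = 111200 m, cos φ = 0.988626): observed ΔN = -32.2 m, observed ΔE = 321.0 m.
Subtracting the expected shift leaves a residual of -32.2 − (-54.4) = 22.2 m north and 321.0 − (338.4) = -17.4 m east.
Residual distance = √(22.2² + (-17.4)²) = 28.2 m.

28 m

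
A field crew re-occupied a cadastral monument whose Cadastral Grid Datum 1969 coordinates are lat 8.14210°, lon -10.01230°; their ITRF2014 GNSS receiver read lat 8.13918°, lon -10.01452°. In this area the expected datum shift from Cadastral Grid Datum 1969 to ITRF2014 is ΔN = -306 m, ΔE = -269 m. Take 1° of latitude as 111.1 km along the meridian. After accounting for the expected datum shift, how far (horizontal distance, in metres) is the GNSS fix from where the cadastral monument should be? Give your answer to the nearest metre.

Observed coordinate differences: Δφ = -0.00292°, Δλ = -0.00222°.
Converting to metres (1° lat = 111100 m, cos φ = 0.989920): observed ΔN = -324.4 m, observed ΔE = -244.2 m.
Subtracting the expected shift leaves a residual of -324.4 − (-306) = -18.4 m north and -244.2 − (-269) = 24.8 m east.
Residual distance = √((-18.4)² + 24.8²) = 30.9 m.

31 m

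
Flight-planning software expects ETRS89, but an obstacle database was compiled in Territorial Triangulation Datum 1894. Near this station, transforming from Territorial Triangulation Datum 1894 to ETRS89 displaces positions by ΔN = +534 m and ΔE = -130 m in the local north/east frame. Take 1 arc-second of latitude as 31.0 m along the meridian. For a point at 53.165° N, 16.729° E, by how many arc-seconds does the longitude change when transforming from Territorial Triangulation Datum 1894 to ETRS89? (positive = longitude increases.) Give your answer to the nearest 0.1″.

At latitude 53.165°, cos φ = 0.599513.
1″ of longitude at this latitude = 31.00 × cos φ = 18.5849 m, so Δλ = -130.0 / 18.5849 = -6.995″.

Δλ = -7.0″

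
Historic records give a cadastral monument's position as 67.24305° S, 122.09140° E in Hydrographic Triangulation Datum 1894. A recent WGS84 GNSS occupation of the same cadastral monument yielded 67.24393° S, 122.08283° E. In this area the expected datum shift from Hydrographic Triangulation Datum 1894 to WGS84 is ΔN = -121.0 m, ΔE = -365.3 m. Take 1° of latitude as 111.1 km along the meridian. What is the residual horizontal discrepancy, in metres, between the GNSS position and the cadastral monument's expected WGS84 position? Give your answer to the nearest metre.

23 m

Observed coordinate differences: Δφ = -0.00088°, Δλ = -0.00857°.
Converting to metres (1° lat = 111100 m, cos φ = 0.386823): observed ΔN = -97.8 m, observed ΔE = -368.3 m.
Subtracting the expected shift leaves a residual of -97.8 − (-121.0) = 23.2 m north and -368.3 − (-365.3) = -3.0 m east.
Residual distance = √(23.2² + (-3.0)²) = 23.4 m.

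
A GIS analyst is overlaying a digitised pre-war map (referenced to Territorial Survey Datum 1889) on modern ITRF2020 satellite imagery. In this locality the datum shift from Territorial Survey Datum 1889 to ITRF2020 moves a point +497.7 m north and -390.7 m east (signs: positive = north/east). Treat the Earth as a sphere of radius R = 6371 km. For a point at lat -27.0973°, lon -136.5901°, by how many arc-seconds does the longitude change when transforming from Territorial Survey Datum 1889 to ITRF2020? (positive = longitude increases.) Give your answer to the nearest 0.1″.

At latitude -27.0973°, cos φ = 0.890234.
One radian of longitude at latitude φ spans R cos φ, so Δλ = ΔE / (R cos φ) = -390.7 / (6371000 × 0.890234) = -6.8886e-05 rad = -14.209″.

Δλ = -14.2″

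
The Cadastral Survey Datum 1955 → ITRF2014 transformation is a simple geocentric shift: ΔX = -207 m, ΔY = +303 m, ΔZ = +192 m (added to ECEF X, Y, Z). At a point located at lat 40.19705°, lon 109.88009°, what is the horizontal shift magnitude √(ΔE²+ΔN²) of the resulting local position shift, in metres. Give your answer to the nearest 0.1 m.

123.4 m

At φ = 40.19705°, λ = 109.88009°: sin φ = 0.645418, cos φ = 0.763829, sin λ = 0.940406, cos λ = -0.340053.
ΔE = −sin λ·ΔX + cos λ·ΔY = −(0.940406)·(-207) + (-0.340053)·(303) = 91.63 m.
ΔN = −sin φ cos λ·ΔX − sin φ sin λ·ΔY + cos φ·ΔZ = −(0.645418)(-0.340053)(-207) − (0.645418)(0.940406)(303) + (0.763829)(192) = -82.68 m.
Horizontal magnitude = √(ΔE² + ΔN²) = √(91.63² + (-82.68)²) = 123.42 m.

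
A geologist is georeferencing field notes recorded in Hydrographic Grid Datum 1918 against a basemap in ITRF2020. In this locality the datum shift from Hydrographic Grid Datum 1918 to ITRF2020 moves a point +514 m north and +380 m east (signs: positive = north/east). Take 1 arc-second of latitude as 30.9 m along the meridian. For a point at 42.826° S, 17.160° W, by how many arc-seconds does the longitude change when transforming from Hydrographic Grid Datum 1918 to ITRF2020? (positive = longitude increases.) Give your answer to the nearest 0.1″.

At latitude -42.826°, cos φ = 0.733421.
1″ of longitude at this latitude = 30.90 × cos φ = 22.6627 m, so Δλ = 380.0 / 22.6627 = 16.768″.

Δλ = 16.8″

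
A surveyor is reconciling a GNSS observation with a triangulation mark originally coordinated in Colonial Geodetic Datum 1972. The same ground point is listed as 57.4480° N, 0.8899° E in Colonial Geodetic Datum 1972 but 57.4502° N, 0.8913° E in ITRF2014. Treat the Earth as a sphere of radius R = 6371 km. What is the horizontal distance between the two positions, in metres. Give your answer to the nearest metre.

259 m

Δφ = 57.4502° − 57.4480° = +0.0022°; Δλ = 0.8913° − 0.8899° = +0.0014°.
1° along a meridian = πR/180 = 111195 m.
ΔN = Δφ × 111195 = 244.6 m; ΔE = Δλ × 111195 × cos(57.4480°) = +0.0014 × 111195 × 0.538065 = 83.8 m.
Distance = √(ΔE² + ΔN²) = √(83.8² + 244.6²) = 258.6 m.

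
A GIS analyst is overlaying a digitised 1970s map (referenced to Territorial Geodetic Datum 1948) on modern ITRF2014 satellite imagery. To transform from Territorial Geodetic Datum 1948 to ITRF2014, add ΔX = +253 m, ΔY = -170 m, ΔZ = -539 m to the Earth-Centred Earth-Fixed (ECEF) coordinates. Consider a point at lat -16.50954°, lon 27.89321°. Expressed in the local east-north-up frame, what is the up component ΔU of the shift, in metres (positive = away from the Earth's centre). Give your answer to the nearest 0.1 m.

ΔU = 291.3 m

The local up (radial) axis is (cos φ cos λ, cos φ sin λ, sin φ), giving ΔU = 214.388 − 76.251 + 153.170 = 291.31 m.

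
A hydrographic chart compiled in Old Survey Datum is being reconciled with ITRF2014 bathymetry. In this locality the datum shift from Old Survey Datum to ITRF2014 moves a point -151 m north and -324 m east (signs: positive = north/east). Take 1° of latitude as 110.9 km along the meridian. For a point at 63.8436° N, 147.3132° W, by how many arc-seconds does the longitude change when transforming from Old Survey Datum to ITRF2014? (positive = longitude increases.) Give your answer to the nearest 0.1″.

Δλ = -23.9″

At latitude 63.8436°, cos φ = 0.440823.
1° of longitude at this latitude = 110.9 × cos φ = 48.89 km, so Δλ = -324.0 / 48887.3 = -0.0066275° = -23.859″.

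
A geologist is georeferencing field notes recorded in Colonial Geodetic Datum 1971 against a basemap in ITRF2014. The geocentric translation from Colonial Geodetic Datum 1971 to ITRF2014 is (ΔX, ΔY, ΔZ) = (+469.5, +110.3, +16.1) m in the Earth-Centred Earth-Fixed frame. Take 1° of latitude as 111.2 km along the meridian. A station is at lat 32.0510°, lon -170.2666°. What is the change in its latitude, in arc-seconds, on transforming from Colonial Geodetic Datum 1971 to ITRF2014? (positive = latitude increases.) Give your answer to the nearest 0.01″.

sin φ = 0.530674, cos φ = 0.847576, sin λ = -0.169064, cos λ = -0.985605.
North component: ΔN = −sin φ cos λ·ΔX − sin φ sin λ·ΔY + cos φ·ΔZ = −(0.530674)(-0.985605)(469.5) − (0.530674)(-0.169064)(110.3) + (0.847576)(16.1) = 269.11 m.
1° of latitude spans 111200 m, so Δφ = 269.11 / 111200 × 3600 = 8.712″.

Δφ = 8.71″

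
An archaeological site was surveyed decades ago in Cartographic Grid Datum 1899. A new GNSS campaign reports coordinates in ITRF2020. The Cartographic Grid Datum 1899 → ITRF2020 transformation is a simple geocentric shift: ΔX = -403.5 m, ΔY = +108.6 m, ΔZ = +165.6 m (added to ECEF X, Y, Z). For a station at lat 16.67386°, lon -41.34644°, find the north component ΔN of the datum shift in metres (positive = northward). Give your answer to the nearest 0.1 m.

ΔN = 266.1 m

At φ = 16.67386°, λ = -41.34644°: sin φ = 0.286924, cos φ = 0.957953, sin λ = -0.660610, cos λ = 0.750729.
ΔN = −sin φ cos λ·ΔX − sin φ sin λ·ΔY + cos φ·ΔZ = −(0.286924)(0.750729)(-403.5) − (0.286924)(-0.660610)(108.6) + (0.957953)(165.6) = 266.14 m.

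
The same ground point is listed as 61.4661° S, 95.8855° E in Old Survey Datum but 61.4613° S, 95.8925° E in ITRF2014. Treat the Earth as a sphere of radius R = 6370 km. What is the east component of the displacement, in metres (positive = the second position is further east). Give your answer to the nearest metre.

ΔE = 372 m

Δφ = -61.4613° − -61.4661° = +0.0048°; Δλ = 95.8925° − 95.8855° = +0.0070°.
1° along a meridian = πR/180 = 111177 m.
ΔN = Δφ × 111177 = 533.7 m; ΔE = Δλ × 111177 × cos(-61.4661°) = +0.0070 × 111177 × 0.477679 = 371.7 m.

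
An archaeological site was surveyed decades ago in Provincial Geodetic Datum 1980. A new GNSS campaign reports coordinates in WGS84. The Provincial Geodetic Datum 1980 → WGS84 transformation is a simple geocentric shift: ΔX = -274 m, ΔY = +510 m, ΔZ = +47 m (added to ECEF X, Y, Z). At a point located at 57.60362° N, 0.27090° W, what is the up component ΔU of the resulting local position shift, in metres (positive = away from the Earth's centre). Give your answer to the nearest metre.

ΔU = -108 m

The local up (radial) axis is (cos φ cos λ, cos φ sin λ, sin φ), giving ΔU = -146.800 − 1.292 + 39.685 = -108.41 m.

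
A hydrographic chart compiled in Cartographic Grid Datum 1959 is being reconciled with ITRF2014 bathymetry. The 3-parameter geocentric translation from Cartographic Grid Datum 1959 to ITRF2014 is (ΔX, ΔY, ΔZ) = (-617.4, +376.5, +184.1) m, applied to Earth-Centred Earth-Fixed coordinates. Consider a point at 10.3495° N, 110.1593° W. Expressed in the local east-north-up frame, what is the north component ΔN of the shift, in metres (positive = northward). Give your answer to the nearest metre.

The local north axis is (−sin φ cos λ, −sin φ sin λ, cos φ), giving ΔN = -38.226 + 63.495 + 181.105 = 206.37 m.

ΔN = 206 m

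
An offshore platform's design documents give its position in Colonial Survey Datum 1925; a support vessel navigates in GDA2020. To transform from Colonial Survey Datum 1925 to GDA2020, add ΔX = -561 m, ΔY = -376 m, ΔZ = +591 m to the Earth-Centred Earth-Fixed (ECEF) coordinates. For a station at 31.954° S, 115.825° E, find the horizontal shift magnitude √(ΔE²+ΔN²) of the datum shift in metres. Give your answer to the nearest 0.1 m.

The local east axis at (φ, λ) is (−sin λ, cos λ, 0), so ΔE = −sin(115.825°)·(-561) + cos(115.825°)·(-376) = 668.77 m.
The local north axis is (−sin φ cos λ, −sin φ sin λ, cos φ), giving ΔN = 129.338 − 179.120 + 501.448 = 451.67 m.
Horizontal magnitude = √(ΔE² + ΔN²) = √(668.77² + 451.67²) = 807.00 m.

807.0 m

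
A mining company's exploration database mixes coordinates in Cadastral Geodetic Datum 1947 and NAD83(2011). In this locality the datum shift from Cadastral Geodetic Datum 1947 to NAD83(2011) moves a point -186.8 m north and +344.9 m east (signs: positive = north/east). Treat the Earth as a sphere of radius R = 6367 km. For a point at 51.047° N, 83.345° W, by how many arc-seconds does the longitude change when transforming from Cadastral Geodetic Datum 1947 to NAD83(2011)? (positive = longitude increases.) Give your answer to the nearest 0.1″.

At latitude 51.047°, cos φ = 0.628683.
One radian of longitude at latitude φ spans R cos φ, so Δλ = ΔE / (R cos φ) = 344.9 / (6367000 × 0.628683) = 8.6164e-05 rad = 17.773″.

Δλ = 17.8″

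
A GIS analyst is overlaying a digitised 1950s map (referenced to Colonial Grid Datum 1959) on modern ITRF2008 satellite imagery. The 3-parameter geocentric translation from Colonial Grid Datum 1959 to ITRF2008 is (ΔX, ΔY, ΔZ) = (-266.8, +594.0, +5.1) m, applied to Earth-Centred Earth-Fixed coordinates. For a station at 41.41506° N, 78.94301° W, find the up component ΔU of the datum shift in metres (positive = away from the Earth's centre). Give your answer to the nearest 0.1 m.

At φ = 41.41506°, λ = -78.94301°: sin φ = 0.661509, cos φ = 0.749937, sin λ = -0.981437, cos λ = 0.191785.
ΔU = cos φ cos λ·ΔX + cos φ sin λ·ΔY + sin φ·ΔZ = (0.749937)(0.191785)(-266.8) + (0.749937)(-0.981437)(594.0) + (0.661509)(5.1) = -472.19 m.

ΔU = -472.2 m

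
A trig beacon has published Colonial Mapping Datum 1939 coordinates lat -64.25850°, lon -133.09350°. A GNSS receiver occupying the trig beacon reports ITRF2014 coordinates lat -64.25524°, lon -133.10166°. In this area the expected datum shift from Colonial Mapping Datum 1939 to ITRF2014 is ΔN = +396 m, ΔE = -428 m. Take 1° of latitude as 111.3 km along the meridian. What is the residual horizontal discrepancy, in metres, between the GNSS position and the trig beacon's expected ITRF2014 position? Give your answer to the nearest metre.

Observed coordinate differences: Δφ = +0.00326°, Δλ = -0.00816°.
Converting to metres (1° lat = 111300 m, cos φ = 0.434312): observed ΔN = 362.8 m, observed ΔE = -394.4 m.
Subtracting the expected shift leaves a residual of 362.8 − (396) = -33.2 m north and -394.4 − (-428) = 33.6 m east.
Residual distance = √((-33.2)² + 33.6²) = 47.2 m.

47 m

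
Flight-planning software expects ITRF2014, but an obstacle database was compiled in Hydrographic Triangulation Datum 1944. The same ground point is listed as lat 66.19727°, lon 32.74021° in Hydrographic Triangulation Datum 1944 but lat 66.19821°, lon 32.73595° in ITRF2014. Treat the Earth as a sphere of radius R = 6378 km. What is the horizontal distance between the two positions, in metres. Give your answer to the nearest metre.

Δφ = 66.19821° − 66.19727° = +0.00094°; Δλ = 32.73595° − 32.74021° = -0.00426°.
1° along a meridian = πR/180 = 111317 m.
ΔN = Δφ × 111317 = 104.6 m; ΔE = Δλ × 111317 × cos(66.19727°) = -0.00426 × 111317 × 0.403589 = -191.4 m.
Distance = √(ΔE² + ΔN²) = √((-191.4)² + 104.6²) = 218.1 m.

218 m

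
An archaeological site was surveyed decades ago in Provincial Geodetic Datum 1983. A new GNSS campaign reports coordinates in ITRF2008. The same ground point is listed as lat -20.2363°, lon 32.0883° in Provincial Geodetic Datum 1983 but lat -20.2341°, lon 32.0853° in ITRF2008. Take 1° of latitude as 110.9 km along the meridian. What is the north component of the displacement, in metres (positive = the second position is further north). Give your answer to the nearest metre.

Δφ = -20.2341° − -20.2363° = +0.0022°; Δλ = 32.0853° − 32.0883° = -0.0030°.
ΔN = Δφ × 110900 = 244.0 m; ΔE = Δλ × 110900 × cos(-20.2363°) = -0.0030 × 110900 × 0.938274 = -312.2 m.

ΔN = 244 m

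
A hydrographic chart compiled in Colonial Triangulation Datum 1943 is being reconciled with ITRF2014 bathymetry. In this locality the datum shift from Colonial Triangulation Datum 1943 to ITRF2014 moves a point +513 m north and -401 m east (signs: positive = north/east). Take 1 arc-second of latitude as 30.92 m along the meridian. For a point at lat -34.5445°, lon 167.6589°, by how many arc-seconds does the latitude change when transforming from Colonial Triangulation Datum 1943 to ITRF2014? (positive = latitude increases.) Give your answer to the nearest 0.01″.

1″ of latitude = 30.92 m, so Δφ = 513.0 / 30.92 = 16.591″.

Δφ = 16.59″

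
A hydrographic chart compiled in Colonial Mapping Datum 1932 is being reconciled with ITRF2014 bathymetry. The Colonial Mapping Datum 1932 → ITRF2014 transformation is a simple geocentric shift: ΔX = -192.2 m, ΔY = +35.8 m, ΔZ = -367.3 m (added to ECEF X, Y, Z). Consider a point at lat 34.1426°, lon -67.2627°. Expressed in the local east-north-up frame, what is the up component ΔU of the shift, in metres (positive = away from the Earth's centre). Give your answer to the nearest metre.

ΔU = -295 m

The local up (radial) axis is (cos φ cos λ, cos φ sin λ, sin φ), giving ΔU = -61.483 − 27.327 − 206.149 = -294.96 m.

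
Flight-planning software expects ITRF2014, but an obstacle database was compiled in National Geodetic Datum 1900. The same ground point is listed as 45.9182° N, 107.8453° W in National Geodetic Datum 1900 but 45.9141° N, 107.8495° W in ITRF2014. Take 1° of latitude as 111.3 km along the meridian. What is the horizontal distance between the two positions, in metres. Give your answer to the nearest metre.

560 m

Δφ = 45.9141° − 45.9182° = -0.0041°; Δλ = -107.8495° − -107.8453° = -0.0042°.
ΔN = Δφ × 111300 = -456.3 m; ΔE = Δλ × 111300 × cos(45.9182°) = -0.0042 × 111300 × 0.695685 = -325.2 m.
Distance = √(ΔE² + ΔN²) = √((-325.2)² + (-456.3)²) = 560.4 m.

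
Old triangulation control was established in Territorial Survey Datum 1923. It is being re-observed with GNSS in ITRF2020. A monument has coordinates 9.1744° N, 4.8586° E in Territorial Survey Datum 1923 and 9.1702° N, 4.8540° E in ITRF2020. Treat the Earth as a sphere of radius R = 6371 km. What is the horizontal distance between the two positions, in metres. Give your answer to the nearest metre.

688 m

Δφ = 9.1702° − 9.1744° = -0.0042°; Δλ = 4.8540° − 4.8586° = -0.0046°.
1° along a meridian = πR/180 = 111195 m.
ΔN = Δφ × 111195 = -467.0 m; ΔE = Δλ × 111195 × cos(9.1744°) = -0.0046 × 111195 × 0.987208 = -505.0 m.
Distance = √(ΔE² + ΔN²) = √((-505.0)² + (-467.0)²) = 687.8 m.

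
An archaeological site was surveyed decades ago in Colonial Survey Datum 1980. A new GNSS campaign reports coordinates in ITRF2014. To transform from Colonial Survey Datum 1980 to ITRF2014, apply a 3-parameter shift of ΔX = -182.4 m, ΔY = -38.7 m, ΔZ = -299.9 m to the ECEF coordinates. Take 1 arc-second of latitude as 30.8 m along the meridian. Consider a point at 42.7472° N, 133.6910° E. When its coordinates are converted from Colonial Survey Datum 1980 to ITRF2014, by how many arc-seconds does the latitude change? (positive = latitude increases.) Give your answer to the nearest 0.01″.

Δφ = -9.31″

sin φ = 0.678765, cos φ = 0.734356, sin λ = 0.723076, cos λ = -0.690769.
North component: ΔN = −sin φ cos λ·ΔX − sin φ sin λ·ΔY + cos φ·ΔZ = −(0.678765)(-0.690769)(-182.4) − (0.678765)(0.723076)(-38.7) + (0.734356)(-299.9) = -286.76 m.
1° of latitude spans 3600 × 30.80 = 110880 m, so Δφ = -286.76 / 110880 × 3600 = -9.310″.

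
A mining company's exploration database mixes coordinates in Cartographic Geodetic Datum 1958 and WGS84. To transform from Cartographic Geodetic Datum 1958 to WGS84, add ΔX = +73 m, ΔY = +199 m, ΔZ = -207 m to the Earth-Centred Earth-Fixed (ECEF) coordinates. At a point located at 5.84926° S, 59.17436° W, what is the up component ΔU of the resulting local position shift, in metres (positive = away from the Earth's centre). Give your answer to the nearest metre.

At φ = -5.84926°, λ = -59.17436°: sin φ = -0.101912, cos φ = 0.994793, sin λ = -0.858731, cos λ = 0.512427.
ΔU = cos φ cos λ·ΔX + cos φ sin λ·ΔY + sin φ·ΔZ = (0.994793)(0.512427)(73) + (0.994793)(-0.858731)(199) + (-0.101912)(-207) = -111.69 m.

ΔU = -112 m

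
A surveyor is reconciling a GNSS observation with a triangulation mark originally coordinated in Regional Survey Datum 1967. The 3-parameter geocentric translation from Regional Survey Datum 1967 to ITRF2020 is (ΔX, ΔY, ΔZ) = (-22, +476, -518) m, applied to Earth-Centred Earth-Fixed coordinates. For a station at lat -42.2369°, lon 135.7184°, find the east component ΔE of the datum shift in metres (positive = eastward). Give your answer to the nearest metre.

ΔE = -325 m

At φ = -42.2369°, λ = 135.7184°: sin φ = -0.672198, cos φ = 0.740372, sin λ = 0.698185, cos λ = -0.715917.
ΔE = −sin λ·ΔX + cos λ·ΔY = −(0.698185)·(-22) + (-0.715917)·(476) = -325.42 m.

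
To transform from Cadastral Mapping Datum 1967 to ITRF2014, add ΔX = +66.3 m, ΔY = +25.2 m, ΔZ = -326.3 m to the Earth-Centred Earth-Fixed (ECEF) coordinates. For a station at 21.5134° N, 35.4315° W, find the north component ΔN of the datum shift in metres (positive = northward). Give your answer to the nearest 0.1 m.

The local north axis is (−sin φ cos λ, −sin φ sin λ, cos φ), giving ΔN = -19.811 + 5.357 − 303.567 = -318.02 m.

ΔN = -318.0 m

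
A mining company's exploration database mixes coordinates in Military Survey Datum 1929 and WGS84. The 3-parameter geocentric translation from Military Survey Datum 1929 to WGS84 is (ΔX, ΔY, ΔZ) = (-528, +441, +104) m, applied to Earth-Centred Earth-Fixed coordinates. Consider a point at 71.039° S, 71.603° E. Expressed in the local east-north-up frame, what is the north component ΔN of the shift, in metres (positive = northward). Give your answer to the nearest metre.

The local north axis is (−sin φ cos λ, −sin φ sin λ, cos φ), giving ΔN = -157.595 + 395.756 + 33.792 = 271.95 m.

ΔN = 272 m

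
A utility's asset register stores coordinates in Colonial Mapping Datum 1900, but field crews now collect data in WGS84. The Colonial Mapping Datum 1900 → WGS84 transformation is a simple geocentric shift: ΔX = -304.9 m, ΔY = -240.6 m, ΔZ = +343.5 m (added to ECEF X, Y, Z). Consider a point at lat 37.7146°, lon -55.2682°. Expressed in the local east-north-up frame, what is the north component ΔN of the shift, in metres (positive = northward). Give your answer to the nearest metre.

The local north axis is (−sin φ cos λ, −sin φ sin λ, cos φ), giving ΔN = 106.265 − 120.958 + 271.732 = 257.04 m.

ΔN = 257 m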